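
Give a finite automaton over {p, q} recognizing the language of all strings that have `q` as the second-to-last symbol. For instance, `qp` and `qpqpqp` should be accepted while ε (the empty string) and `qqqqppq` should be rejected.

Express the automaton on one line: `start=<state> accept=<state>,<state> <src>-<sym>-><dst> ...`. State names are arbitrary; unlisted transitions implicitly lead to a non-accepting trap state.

start=A accept=F,G A-p->B A-q->C B-p->D B-q->E C-p->F C-q->G D-p->D D-q->E E-p->F E-q->G F-p->D F-q->E G-p->F G-q->G

Because acceptance depends on a position counted from the end, the machine has to buffer the most recent 2 symbols. Make each state the string of the last up-to-2 symbols read; on input `x` shift the window left and append `x`. Accept when the buffered window has length 2 and begins with `q`.
A 7-state machine:
       p  q 
>  A   B  C 
   B   D  E 
   C   F  G 
   D   D  E 
   E   F  G 
 * F   D  E 
 * G   F  G 
(> = start, * = accepting)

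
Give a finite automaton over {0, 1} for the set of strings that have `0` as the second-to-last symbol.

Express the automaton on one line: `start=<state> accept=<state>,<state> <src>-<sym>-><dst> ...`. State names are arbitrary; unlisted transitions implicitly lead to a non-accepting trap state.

start=s0 accept=s3,s4 s0-0->s1 s0-1->s2 s1-0->s3 s1-1->s4 s2-0->s5 s2-1->s6 s3-0->s3 s3-1->s4 s4-0->s5 s4-1->s6 s5-0->s3 s5-1->s4 s6-0->s5 s6-1->s6

A DFA must remember the last 2 symbols (since which symbol is second-to-last isn't known until the input ends). Use one state per possible window of the last ≤2 symbols; accept from those whose window starts with `0`.
7 states suffice.
        0   1  
>  s0   s1  s2 
   s1   s3  s4 
   s2   s5  s6 
 * s3   s3  s4 
 * s4   s5  s6 
   s5   s3  s4 
   s6   s5  s6 
(> = start, * = accepting)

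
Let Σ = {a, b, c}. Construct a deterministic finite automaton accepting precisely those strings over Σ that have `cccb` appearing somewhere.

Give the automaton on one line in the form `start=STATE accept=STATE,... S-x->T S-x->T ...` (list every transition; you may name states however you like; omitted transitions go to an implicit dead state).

States s0..s3 record the length of the longest prefix of `cccb` that matches the current input suffix. Reaching s4 means `cccb` has been seen, and we stay there forever. Accept from s4.
5 states suffice.
        a   b   c  
>  s0   s0  s0  s1 
   s1   s0  s0  s2 
   s2   s0  s0  s3 
   s3   s0  s4  s3 
 * s4   s4  s4  s4 
(> = start, * = accepting)

start=s0 accept=s4 s0-a->s0 s0-b->s0 s0-c->s1 s1-a->s0 s1-b->s0 s1-c->s2 s2-a->s0 s2-b->s0 s2-c->s3 s3-a->s0 s3-b->s4 s3-c->s3 s4-a->s4 s4-b->s4 s4-c->s4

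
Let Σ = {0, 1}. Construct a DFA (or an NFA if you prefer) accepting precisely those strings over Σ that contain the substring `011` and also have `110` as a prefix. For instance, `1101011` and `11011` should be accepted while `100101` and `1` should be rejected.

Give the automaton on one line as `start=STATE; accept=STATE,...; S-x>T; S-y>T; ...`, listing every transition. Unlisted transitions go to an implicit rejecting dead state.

Handle the two conditions separately and then intersect. One (4 states) tracks whether and how much of `011` has been seen; the other (5 states) tracks whether the input so far still matches the prefix `110`. Each combined state is a pair, one component from each; accept when both components accept. Minimizing collapses redundant product states.
7 states suffice.
        0   1  
>  q0   q1  q2 
   q1   q1  q1 
   q2   q1  q3 
   q3   q4  q1 
   q4   q4  q5 
   q5   q4  q6 
 * q6   q6  q6 
(> = start, * = accepting)

start=q0; accept=q6; q0-0>q1; q0-1>q2; q1-0>q1; q1-1>q1; q2-0>q1; q2-1>q3; q3-0>q4; q3-1>q1; q4-0>q4; q4-1>q5; q5-0>q4; q5-1>q6; q6-0>q6; q6-1>q6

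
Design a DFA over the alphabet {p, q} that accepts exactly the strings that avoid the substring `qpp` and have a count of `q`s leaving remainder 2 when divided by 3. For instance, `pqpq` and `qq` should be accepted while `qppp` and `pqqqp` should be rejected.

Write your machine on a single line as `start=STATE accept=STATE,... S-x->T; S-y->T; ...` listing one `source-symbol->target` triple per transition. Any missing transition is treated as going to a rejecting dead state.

start=s0; accept=s3,s5; s0-p->s0; s0-q->s1; s1-p->s2; s1-q->s3; s2-p->s4; s2-q->s3; s3-p->s5; s3-q->s6; s4-p->s4; s4-q->s4; s5-p->s4; s5-q->s6; s6-p->s7; s6-q->s1; s7-p->s4; s7-q->s1

Handle the two conditions separately and then intersect. The first has 4 states tracking partial matches of the forbidden pattern `qpp`; the second has 3 states tracking the count of `q`s modulo 3. A product state is a pair (one from each), accepting exactly when both do. Equivalent product states are then merged.
        p   q  
>  s0   s0  s1 
   s1   s2  s3 
   s2   s4  s3 
 * s3   s5  s6 
   s4   s4  s4 
 * s5   s4  s6 
   s6   s7  s1 
   s7   s4  s1 
(> = start, * = accepting)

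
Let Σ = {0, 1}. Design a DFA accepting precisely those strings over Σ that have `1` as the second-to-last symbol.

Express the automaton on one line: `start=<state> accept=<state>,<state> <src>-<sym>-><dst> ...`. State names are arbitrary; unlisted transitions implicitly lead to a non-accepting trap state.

Because acceptance depends on a position counted from the end, the machine has to buffer the most recent 2 symbols. Make each state the string of the last up-to-2 symbols read; on input `x` shift the window left and append `x`. Accept when the buffered window has length 2 and begins with `1`.
7 states suffice.
        0   1  
>  q0   q1  q2 
   q1   q3  q4 
   q2   q5  q6 
   q3   q3  q4 
   q4   q5  q6 
 * q5   q3  q4 
 * q6   q5  q6 
(> = start, * = accepting)

start=q0 accept=q5,q6 q0-0->q1 q0-1->q2 q1-0->q3 q1-1->q4 q2-0->q5 q2-1->q6 q3-0->q3 q3-1->q4 q4-0->q5 q4-1->q6 q5-0->q3 q5-1->q4 q6-0->q5 q6-1->q6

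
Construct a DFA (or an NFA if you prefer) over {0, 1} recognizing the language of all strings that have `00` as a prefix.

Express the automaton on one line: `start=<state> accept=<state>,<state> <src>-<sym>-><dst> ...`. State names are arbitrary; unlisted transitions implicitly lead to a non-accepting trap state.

start=s0 accept=s2 s0-0->s1 s0-1->s3 s1-0->s2 s1-1->s3 s2-0->s2 s2-1->s2 s3-0->s3 s3-1->s3

Walk along `00` while the input agrees: from s0 take `0` to s1, and so on. Any deviation drops to the rejecting sink s3. Once s2 is reached the prefix is confirmed and every continuation is accepted.
        0   1  
>  s0   s1  s3 
   s1   s2  s3 
 * s2   s2  s2 
   s3   s3  s3 
(> = start, * = accepting)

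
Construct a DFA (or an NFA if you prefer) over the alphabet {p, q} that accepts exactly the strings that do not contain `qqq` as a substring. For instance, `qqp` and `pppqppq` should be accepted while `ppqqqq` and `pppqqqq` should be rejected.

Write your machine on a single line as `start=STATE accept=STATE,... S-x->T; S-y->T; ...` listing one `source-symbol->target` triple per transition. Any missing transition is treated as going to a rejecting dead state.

Track partial matches of the forbidden pattern `qqq`. State D is a dead state reached once `qqq` has occurred; every other state accepts. A means no part of `qqq` is currently matched.
A 4-state machine:
       p  q 
>* A   A  B 
 * B   A  C 
 * C   A  D 
   D   D  D 
(> = start, * = accepting)

start=A; accept=A,B,C; A-p->A; A-q->B; B-p->A; B-q->C; C-p->A; C-q->D; D-p->D; D-q->D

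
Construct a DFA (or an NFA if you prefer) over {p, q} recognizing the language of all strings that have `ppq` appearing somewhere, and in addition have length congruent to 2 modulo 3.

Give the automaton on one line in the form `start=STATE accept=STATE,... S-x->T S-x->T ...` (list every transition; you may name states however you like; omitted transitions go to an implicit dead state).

Build one automaton per condition and run them in lockstep. The first has 4 states tracking whether and how much of `ppq` has been seen; the second has 3 states tracking the input length modulo 3. A product state is a pair (one from each), accepting exactly when both do.
A 12-state machine:
       p  q 
>  A   B  C 
   B   D  E 
   C   F  E 
   D   G  H 
   E   I  A 
   F   G  A 
   G   J  K 
   H   K  K 
   I   J  C 
   J   D  L 
   K   L  L 
 * L   H  H 
(> = start, * = accepting)

start=A accept=L A-p->B A-q->C B-p->D B-q->E C-p->F C-q->E D-p->G D-q->H E-p->I E-q->A F-p->G F-q->A G-p->J G-q->K H-p->K H-q->K I-p->J I-q->C J-p->D J-q->L K-p->L K-q->L L-p->H L-q->H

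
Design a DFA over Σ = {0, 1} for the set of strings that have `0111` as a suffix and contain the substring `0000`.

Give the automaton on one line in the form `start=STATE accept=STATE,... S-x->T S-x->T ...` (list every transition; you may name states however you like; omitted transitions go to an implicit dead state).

start=q0 accept=q7 q0-0->q1 q0-1->q0 q1-0->q2 q1-1->q0 q2-0->q3 q2-1->q0 q3-0->q4 q3-1->q0 q4-0->q4 q4-1->q5 q5-0->q4 q5-1->q6 q6-0->q4 q6-1->q7 q7-0->q4 q7-1->q8 q8-0->q4 q8-1->q8

Run two small machines in parallel and take their product. One (5 states) tracks how much of the suffix `0111` has currently been matched; the other (5 states) tracks whether and how much of `0000` has been seen. Each combined state is a pair, one component from each; accept when both components accept. After merging equivalent states the machine shrinks.
With 9 states:
        0   1  
>  q0   q1  q0 
   q1   q2  q0 
   q2   q3  q0 
   q3   q4  q0 
   q4   q4  q5 
   q5   q4  q6 
   q6   q4  q7 
 * q7   q4  q8 
   q8   q4  q8 
(> = start, * = accepting)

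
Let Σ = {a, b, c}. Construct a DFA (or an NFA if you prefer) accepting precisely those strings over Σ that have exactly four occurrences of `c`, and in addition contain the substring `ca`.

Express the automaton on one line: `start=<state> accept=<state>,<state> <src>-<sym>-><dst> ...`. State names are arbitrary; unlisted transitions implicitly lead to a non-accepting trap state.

start=q0 accept=q11 q0-a->q0 q0-b->q0 q0-c->q1 q1-a->q2 q1-b->q3 q1-c->q4 q2-a->q2 q2-b->q2 q2-c->q5 q3-a->q3 q3-b->q3 q3-c->q4 q4-a->q5 q4-b->q6 q4-c->q7 q5-a->q5 q5-b->q5 q5-c->q8 q6-a->q6 q6-b->q6 q6-c->q7 q7-a->q8 q7-b->q9 q7-c->q10 q8-a->q8 q8-b->q8 q8-c->q11 q9-a->q9 q9-b->q9 q9-c->q10 q10-a->q11 q10-b->q12 q10-c->q13 q11-a->q11 q11-b->q11 q11-c->q14 q12-a->q12 q12-b->q12 q12-c->q13 q13-a->q14 q13-b->q15 q13-c->q13 q14-a->q14 q14-b->q14 q14-c->q14 q15-a->q15 q15-b->q15 q15-c->q13

Build one automaton per condition and run them in lockstep. The first has 6 states tracking the count of `c`s, saturating at 5; the second has 3 states tracking whether and how much of `ca` has been seen. A product state is a pair (one from each), accepting exactly when both do.
16 states suffice.
          a    b    c  
>  q0     q0   q0   q1 
   q1     q2   q3   q4 
   q2     q2   q2   q5 
   q3     q3   q3   q4 
   q4     q5   q6   q7 
   q5     q5   q5   q8 
   q6     q6   q6   q7 
   q7     q8   q9  q10 
   q8     q8   q8  q11 
   q9     q9   q9  q10 
   q10   q11  q12  q13 
 * q11   q11  q11  q14 
   q12   q12  q12  q13 
   q13   q14  q15  q13 
   q14   q14  q14  q14 
   q15   q15  q15  q13 
(> = start, * = accepting)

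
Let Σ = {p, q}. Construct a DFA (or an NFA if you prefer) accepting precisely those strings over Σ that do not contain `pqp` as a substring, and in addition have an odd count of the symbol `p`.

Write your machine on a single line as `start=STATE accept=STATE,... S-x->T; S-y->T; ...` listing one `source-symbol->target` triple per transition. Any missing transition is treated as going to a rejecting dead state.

Handle the two conditions separately and then intersect. One (4 states) tracks partial matches of the forbidden pattern `pqp`; the other (2 states) tracks the count of `p`s modulo 2. Each combined state is a pair, one component from each; accept when both components accept. Equivalent product states are then merged.
A 7-state machine:
        p   q  
>  S0   S1  S0 
 * S1   S2  S3 
   S2   S1  S4 
 * S3   S5  S6 
   S4   S5  S0 
   S5   S5  S5 
 * S6   S2  S6 
(> = start, * = accepting)

start=S0; accept=S1,S3,S6; S0-p->S1; S0-q->S0; S1-p->S2; S1-q->S3; S2-p->S1; S2-q->S4; S3-p->S5; S3-q->S6; S4-p->S5; S4-q->S0; S5-p->S5; S5-q->S5; S6-p->S2; S6-q->S6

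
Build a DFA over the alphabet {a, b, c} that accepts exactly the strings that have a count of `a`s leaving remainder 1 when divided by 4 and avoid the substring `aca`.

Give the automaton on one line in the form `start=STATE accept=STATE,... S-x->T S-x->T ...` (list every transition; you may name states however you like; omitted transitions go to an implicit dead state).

start=q0 accept=q1,q3,q4 q0-a->q1 q0-b->q0 q0-c->q0 q1-a->q2 q1-b->q3 q1-c->q4 q2-a->q5 q2-b->q6 q2-c->q7 q3-a->q2 q3-b->q3 q3-c->q3 q4-a->q8 q4-b->q3 q4-c->q3 q5-a->q9 q5-b->q10 q5-c->q11 q6-a->q5 q6-b->q6 q6-c->q6 q7-a->q8 q7-b->q6 q7-c->q6 q8-a->q8 q8-b->q8 q8-c->q8 q9-a->q1 q9-b->q0 q9-c->q12 q10-a->q9 q10-b->q10 q10-c->q10 q11-a->q8 q11-b->q10 q11-c->q10 q12-a->q8 q12-b->q0 q12-c->q0

Run two small machines in parallel and take their product. One (4 states) tracks the count of `a`s modulo 4; the other (4 states) tracks partial matches of the forbidden pattern `aca`. Each combined state is a pair, one component from each; accept when both components accept. Equivalent product states are then merged.
13 states suffice.
          a    b    c  
>  q0     q1   q0   q0 
 * q1     q2   q3   q4 
   q2     q5   q6   q7 
 * q3     q2   q3   q3 
 * q4     q8   q3   q3 
   q5     q9  q10  q11 
   q6     q5   q6   q6 
   q7     q8   q6   q6 
   q8     q8   q8   q8 
   q9     q1   q0  q12 
   q10    q9  q10  q10 
   q11    q8  q10  q10 
   q12    q8   q0   q0 
(> = start, * = accepting)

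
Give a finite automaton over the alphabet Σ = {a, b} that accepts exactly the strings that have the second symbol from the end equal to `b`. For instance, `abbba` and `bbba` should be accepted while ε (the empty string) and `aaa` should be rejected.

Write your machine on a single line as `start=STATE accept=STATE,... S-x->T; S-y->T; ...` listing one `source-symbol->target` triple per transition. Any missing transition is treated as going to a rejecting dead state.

A DFA must remember the last 2 symbols (since which symbol is second-to-last isn't known until the input ends). Use one state per possible window of the last ≤2 symbols; accept from those whose window starts with `b`.
7 states suffice.
        a   b  
>  s0   s1  s2 
   s1   s3  s4 
   s2   s5  s6 
   s3   s3  s4 
   s4   s5  s6 
 * s5   s3  s4 
 * s6   s5  s6 
(> = start, * = accepting)

start=s0; accept=s5,s6; s0-a->s1; s0-b->s2; s1-a->s3; s1-b->s4; s2-a->s5; s2-b->s6; s3-a->s3; s3-b->s4; s4-a->s5; s4-b->s6; s5-a->s3; s5-b->s4; s6-a->s5; s6-b->s6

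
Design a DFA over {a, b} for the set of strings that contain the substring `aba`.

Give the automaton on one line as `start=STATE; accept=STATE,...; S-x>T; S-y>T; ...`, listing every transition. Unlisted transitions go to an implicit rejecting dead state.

start=s0; accept=s3; s0-a>s1; s0-b>s0; s1-a>s1; s1-b>s2; s2-a>s3; s2-b>s0; s3-a>s3; s3-b>s3

States s0..s2 record the length of the longest prefix of `aba` that matches the current input suffix. Reaching s3 means `aba` has been seen, and we stay there forever. Accept from s3.
        a   b  
>  s0   s1  s0 
   s1   s1  s2 
   s2   s3  s0 
 * s3   s3  s3 
(> = start, * = accepting)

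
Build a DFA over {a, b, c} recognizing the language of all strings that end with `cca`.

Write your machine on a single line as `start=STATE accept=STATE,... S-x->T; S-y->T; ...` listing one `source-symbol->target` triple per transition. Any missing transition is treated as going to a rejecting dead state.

start=s0; accept=s3; s0-a->s0; s0-b->s0; s0-c->s1; s1-a->s0; s1-b->s0; s1-c->s2; s2-a->s3; s2-b->s0; s2-c->s2; s3-a->s0; s3-b->s0; s3-c->s1

Let each state record the length of the longest suffix of the input read so far that is also a prefix of `cca`. s1 means the last symbol is `c`; s2 means the last 2 symbols are `cc`; s3 means the last 3 symbols are `cca`. Accept only at s3, where the string currently ends in `cca`.
With 4 states:
        a   b   c  
>  s0   s0  s0  s1 
   s1   s0  s0  s2 
   s2   s3  s0  s2 
 * s3   s0  s0  s1 
(> = start, * = accepting)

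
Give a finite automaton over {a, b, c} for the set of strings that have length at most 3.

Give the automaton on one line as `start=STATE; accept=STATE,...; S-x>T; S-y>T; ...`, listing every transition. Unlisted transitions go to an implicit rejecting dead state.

start=q0; accept=q0,q1,q2,q3; q0-a>q1; q0-b>q1; q0-c>q1; q1-a>q2; q1-b>q2; q1-c>q2; q2-a>q3; q2-b>q3; q2-c>q3; q3-a>q4; q3-b>q4; q3-c>q4; q4-a>q4; q4-b>q4; q4-c>q4

We only need to distinguish lengths 0, 1, …, 3, and '>3'. Chain q0 → q1 → q2 → q3 → q4 on every symbol, with q4 looping. Accepting states: {q0, q1, q2, q3}.
5 states suffice.
        a   b   c  
>* q0   q1  q1  q1 
 * q1   q2  q2  q2 
 * q2   q3  q3  q3 
 * q3   q4  q4  q4 
   q4   q4  q4  q4 
(> = start, * = accepting)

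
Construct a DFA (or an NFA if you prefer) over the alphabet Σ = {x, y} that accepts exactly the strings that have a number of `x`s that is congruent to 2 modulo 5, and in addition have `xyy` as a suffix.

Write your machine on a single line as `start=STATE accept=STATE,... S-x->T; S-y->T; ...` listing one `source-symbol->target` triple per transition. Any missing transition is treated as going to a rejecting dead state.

Build one automaton per condition and run them in lockstep. The first has 5 states tracking the count of `x`s modulo 5; the second has 4 states tracking how much of the suffix `xyy` has currently been matched. A product state is a pair (one from each), accepting exactly when both do.
A 20-state machine:
          x    y  
>  s0     s1   s0 
   s1     s2   s3 
   s2     s4   s5 
   s3     s2   s6 
   s4     s7   s8 
   s5     s4   s9 
   s6     s2  s10 
   s7    s11  s12 
   s8     s7  s13 
 * s9     s4  s14 
   s10    s2  s10 
   s11    s1  s15 
   s12   s11  s16 
   s13    s7  s17 
   s14    s4  s14 
   s15    s1  s18 
   s16   s11  s19 
   s17    s7  s17 
   s18    s1   s0 
   s19   s11  s19 
(> = start, * = accepting)

start=s0; accept=s9; s0-x->s1; s0-y->s0; s1-x->s2; s1-y->s3; s2-x->s4; s2-y->s5; s3-x->s2; s3-y->s6; s4-x->s7; s4-y->s8; s5-x->s4; s5-y->s9; s6-x->s2; s6-y->s10; s7-x->s11; s7-y->s12; s8-x->s7; s8-y->s13; s9-x->s4; s9-y->s14; s10-x->s2; s10-y->s10; s11-x->s1; s11-y->s15; s12-x->s11; s12-y->s16; s13-x->s7; s13-y->s17; s14-x->s4; s14-y->s14; s15-x->s1; s15-y->s18; s16-x->s11; s16-y->s19; s17-x->s7; s17-y->s17; s18-x->s1; s18-y->s0; s19-x->s11; s19-y->s19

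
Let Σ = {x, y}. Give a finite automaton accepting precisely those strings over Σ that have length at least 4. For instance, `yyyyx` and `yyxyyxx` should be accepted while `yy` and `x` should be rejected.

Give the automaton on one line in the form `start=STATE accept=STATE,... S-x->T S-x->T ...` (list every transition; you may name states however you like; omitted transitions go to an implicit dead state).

We only need to distinguish lengths 0, 1, …, 4, and '>4'. Chain s0 → s1 → s2 → s3 → s4 → s5 on every symbol, with s5 looping. Accepting states: {s4, s5}.
With 6 states:
        x   y  
>  s0   s1  s1 
   s1   s2  s2 
   s2   s3  s3 
   s3   s4  s4 
 * s4   s5  s5 
 * s5   s5  s5 
(> = start, * = accepting)

start=s0 accept=s4,s5 s0-x->s1 s0-y->s1 s1-x->s2 s1-y->s2 s2-x->s3 s2-y->s3 s3-x->s4 s3-y->s4 s4-x->s5 s4-y->s5 s5-x->s5 s5-y->s5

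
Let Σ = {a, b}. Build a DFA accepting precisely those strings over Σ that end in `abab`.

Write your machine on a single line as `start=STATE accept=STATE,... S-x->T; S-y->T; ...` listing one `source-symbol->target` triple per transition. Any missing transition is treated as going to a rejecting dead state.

start=q0; accept=q4; q0-a->q1; q0-b->q0; q1-a->q1; q1-b->q2; q2-a->q3; q2-b->q0; q3-a->q1; q3-b->q4; q4-a->q3; q4-b->q0

Remember how much of `abab` the current input suffix matches. State q0 means no match yet; q1 means the last symbol is `a`; q2 means the last 2 symbols are `ab`; q3 means the last 3 symbols are `aba`; q4 means the last 4 symbols are `abab`. Only q4 accepts. On a mismatch, fall back to the longest proper suffix that is still a prefix of `abab`.
        a   b  
>  q0   q1  q0 
   q1   q1  q2 
   q2   q3  q0 
   q3   q1  q4 
 * q4   q3  q0 
(> = start, * = accepting)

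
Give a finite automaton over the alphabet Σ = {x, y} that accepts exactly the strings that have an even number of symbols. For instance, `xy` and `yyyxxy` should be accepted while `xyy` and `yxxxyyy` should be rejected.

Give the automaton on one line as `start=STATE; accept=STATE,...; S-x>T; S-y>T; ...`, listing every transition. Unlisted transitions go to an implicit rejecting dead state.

start=A; accept=A; A-x>B; A-y>B; B-x>A; B-y>A

Count input length modulo 2: every symbol advances one step around the cycle A → B → A. Accept at A.
A 2-state machine:
       x  y 
>* A   B  B 
   B   A  A 
(> = start, * = accepting)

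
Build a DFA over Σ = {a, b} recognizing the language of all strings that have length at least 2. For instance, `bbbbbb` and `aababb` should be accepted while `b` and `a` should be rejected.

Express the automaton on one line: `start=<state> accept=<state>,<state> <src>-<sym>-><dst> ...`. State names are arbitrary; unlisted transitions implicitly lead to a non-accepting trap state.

start=q0 accept=q2,q3 q0-a->q1 q0-b->q1 q1-a->q2 q1-b->q2 q2-a->q3 q2-b->q3 q3-a->q3 q3-b->q3

We only need to distinguish lengths 0, 1, …, 2, and '>2'. Chain q0 → q1 → q2 → q3 on every symbol, with q3 looping. Accepting states: {q2, q3}.
A 4-state machine:
        a   b  
>  q0   q1  q1 
   q1   q2  q2 
 * q2   q3  q3 
 * q3   q3  q3 
(> = start, * = accepting)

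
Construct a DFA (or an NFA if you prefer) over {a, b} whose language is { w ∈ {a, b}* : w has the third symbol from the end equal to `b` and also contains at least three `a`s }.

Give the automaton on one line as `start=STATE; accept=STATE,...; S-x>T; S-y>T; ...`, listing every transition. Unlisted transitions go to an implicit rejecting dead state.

Build one automaton per condition and run them in lockstep. One (15 states) tracks the last 3 symbols read; the other (5 states) tracks the count of `a`s, saturating at 4. Each combined state is a pair, one component from each; accept when both components accept. After merging equivalent states the machine shrinks.
A 15-state machine:
          a    b  
>  q0     q1   q0 
   q1     q2   q3 
   q2     q4   q5 
   q3     q6   q3 
   q4     q4   q7 
   q5     q8   q9 
   q6    q10   q5 
   q7     q8  q11 
   q8    q10  q12 
   q9    q13   q9 
 * q10    q4   q7 
   q11   q13  q14 
 * q12    q8  q11 
 * q13   q10  q12 
 * q14   q13  q14 
(> = start, * = accepting)

start=q0; accept=q10,q12,q13,q14; q0-a>q1; q0-b>q0; q1-a>q2; q1-b>q3; q2-a>q4; q2-b>q5; q3-a>q6; q3-b>q3; q4-a>q4; q4-b>q7; q5-a>q8; q5-b>q9; q6-a>q10; q6-b>q5; q7-a>q8; q7-b>q11; q8-a>q10; q8-b>q12; q9-a>q13; q9-b>q9; q10-a>q4; q10-b>q7; q11-a>q13; q11-b>q14; q12-a>q8; q12-b>q11; q13-a>q10; q13-b>q12; q14-a>q13; q14-b>q14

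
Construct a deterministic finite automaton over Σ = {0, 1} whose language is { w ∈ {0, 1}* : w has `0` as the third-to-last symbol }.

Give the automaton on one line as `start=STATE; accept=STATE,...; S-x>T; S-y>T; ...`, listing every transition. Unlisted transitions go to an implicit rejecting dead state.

start=q0; accept=q7,q8,q9,q10; q0-0>q1; q0-1>q2; q1-0>q3; q1-1>q4; q2-0>q5; q2-1>q6; q3-0>q7; q3-1>q8; q4-0>q9; q4-1>q10; q5-0>q11; q5-1>q12; q6-0>q13; q6-1>q14; q7-0>q7; q7-1>q8; q8-0>q9; q8-1>q10; q9-0>q11; q9-1>q12; q10-0>q13; q10-1>q14; q11-0>q7; q11-1>q8; q12-0>q9; q12-1>q10; q13-0>q11; q13-1>q12; q14-0>q13; q14-1>q14

A DFA must remember the last 3 symbols (since which symbol is third-to-last isn't known until the input ends). Use one state per possible window of the last ≤3 symbols; accept from those whose window starts with `0`.
With 15 states:
          0    1  
>  q0     q1   q2 
   q1     q3   q4 
   q2     q5   q6 
   q3     q7   q8 
   q4     q9  q10 
   q5    q11  q12 
   q6    q13  q14 
 * q7     q7   q8 
 * q8     q9  q10 
 * q9    q11  q12 
 * q10   q13  q14 
   q11    q7   q8 
   q12    q9  q10 
   q13   q11  q12 
   q14   q13  q14 
(> = start, * = accepting)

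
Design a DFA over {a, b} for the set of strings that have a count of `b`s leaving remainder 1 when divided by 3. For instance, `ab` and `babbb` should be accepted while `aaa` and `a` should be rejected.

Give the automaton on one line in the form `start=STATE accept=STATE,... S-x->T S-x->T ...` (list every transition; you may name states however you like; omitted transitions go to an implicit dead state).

start=S0 accept=S1 S0-a->S0 S0-b->S1 S1-a->S1 S1-b->S2 S2-a->S2 S2-b->S0

Keep the running count of `b`s modulo 3: each `b` advances along the cycle S0 → S1 → S2 → S0 while other symbols loop. Accept at S1.
A 3-state machine:
        a   b  
>  S0   S0  S1 
 * S1   S1  S2 
   S2   S2  S0 
(> = start, * = accepting)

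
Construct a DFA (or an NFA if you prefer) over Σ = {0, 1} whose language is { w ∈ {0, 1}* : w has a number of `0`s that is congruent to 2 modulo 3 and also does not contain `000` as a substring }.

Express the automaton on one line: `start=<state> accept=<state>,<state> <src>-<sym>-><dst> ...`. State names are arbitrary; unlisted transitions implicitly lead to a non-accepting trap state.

start=s0 accept=s2,s5,s6 s0-0->s1 s0-1->s0 s1-0->s2 s1-1->s3 s2-0->s4 s2-1->s5 s3-0->s6 s3-1->s3 s4-0->s7 s4-1->s4 s5-0->s8 s5-1->s5 s6-0->s9 s6-1->s5 s7-0->s10 s7-1->s7 s8-0->s11 s8-1->s0 s9-0->s7 s9-1->s0 s10-0->s4 s10-1->s10 s11-0->s10 s11-1->s3

Build one automaton per condition and run them in lockstep. One (3 states) tracks the count of `0`s modulo 3; the other (4 states) tracks partial matches of the forbidden pattern `000`. Each combined state is a pair, one component from each; accept when both components accept.
          0    1  
>  s0     s1   s0 
   s1     s2   s3 
 * s2     s4   s5 
   s3     s6   s3 
   s4     s7   s4 
 * s5     s8   s5 
 * s6     s9   s5 
   s7    s10   s7 
   s8    s11   s0 
   s9     s7   s0 
   s10    s4  s10 
   s11   s10   s3 
(> = start, * = accepting)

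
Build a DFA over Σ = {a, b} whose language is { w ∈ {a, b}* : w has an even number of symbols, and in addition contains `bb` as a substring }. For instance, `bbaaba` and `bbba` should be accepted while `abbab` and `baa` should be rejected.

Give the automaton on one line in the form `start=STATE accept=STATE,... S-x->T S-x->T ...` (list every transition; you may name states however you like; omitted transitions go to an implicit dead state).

start=S0 accept=S4 S0-a->S1 S0-b->S2 S1-a->S0 S1-b->S3 S2-a->S0 S2-b->S4 S3-a->S1 S3-b->S5 S4-a->S5 S4-b->S5 S5-a->S4 S5-b->S4

Build one automaton per condition and run them in lockstep. The first has 2 states tracking the input length modulo 2; the second has 3 states tracking whether and how much of `bb` has been seen. A product state is a pair (one from each), accepting exactly when both do.
A 6-state machine:
        a   b  
>  S0   S1  S2 
   S1   S0  S3 
   S2   S0  S4 
   S3   S1  S5 
 * S4   S5  S5 
   S5   S4  S4 
(> = start, * = accepting)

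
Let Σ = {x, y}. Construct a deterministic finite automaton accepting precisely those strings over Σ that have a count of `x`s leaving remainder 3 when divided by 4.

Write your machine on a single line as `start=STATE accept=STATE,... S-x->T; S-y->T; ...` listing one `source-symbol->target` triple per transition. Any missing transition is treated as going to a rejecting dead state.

Keep the running count of `x`s modulo 4: each `x` advances along the cycle q0 → q1 → q2 → q3 → q0 while other symbols loop. Accept at q3.
A 4-state machine:
        x   y  
>  q0   q1  q0 
   q1   q2  q1 
   q2   q3  q2 
 * q3   q0  q3 
(> = start, * = accepting)

start=q0; accept=q3; q0-x->q1; q0-y->q0; q1-x->q2; q1-y->q1; q2-x->q3; q2-y->q2; q3-x->q0; q3-y->q3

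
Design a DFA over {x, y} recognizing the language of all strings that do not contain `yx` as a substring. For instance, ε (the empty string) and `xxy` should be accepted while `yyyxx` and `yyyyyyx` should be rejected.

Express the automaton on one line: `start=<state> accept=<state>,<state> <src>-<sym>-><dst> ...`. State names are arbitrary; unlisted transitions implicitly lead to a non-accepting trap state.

Track partial matches of the forbidden pattern `yx`. State s2 is a dead state reached once `yx` has occurred; every other state accepts. s0 means no part of `yx` is currently matched.
        x   y  
>* s0   s0  s1 
 * s1   s2  s1 
   s2   s2  s2 
(> = start, * = accepting)

start=s0 accept=s0,s1 s0-x->s0 s0-y->s1 s1-x->s2 s1-y->s1 s2-x->s2 s2-y->s2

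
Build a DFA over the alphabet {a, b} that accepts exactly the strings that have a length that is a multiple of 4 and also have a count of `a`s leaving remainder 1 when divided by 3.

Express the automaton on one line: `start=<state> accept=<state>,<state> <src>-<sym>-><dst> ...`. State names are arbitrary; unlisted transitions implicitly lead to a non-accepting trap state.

Build one automaton per condition and run them in lockstep. The first has 4 states tracking the input length modulo 4; the second has 3 states tracking the count of `a`s modulo 3. A product state is a pair (one from each), accepting exactly when both do.
          a    b  
>  q0     q1   q2 
   q1     q3   q4 
   q2     q4   q5 
   q3     q6   q7 
   q4     q7   q8 
   q5     q8   q6 
   q6     q9   q0 
   q7     q0  q10 
   q8    q10   q9 
 * q9    q11   q1 
   q10    q2  q11 
   q11    q5   q3 
(> = start, * = accepting)

start=q0 accept=q9 q0-a->q1 q0-b->q2 q1-a->q3 q1-b->q4 q2-a->q4 q2-b->q5 q3-a->q6 q3-b->q7 q4-a->q7 q4-b->q8 q5-a->q8 q5-b->q6 q6-a->q9 q6-b->q0 q7-a->q0 q7-b->q10 q8-a->q10 q8-b->q9 q9-a->q11 q9-b->q1 q10-a->q2 q10-b->q11 q11-a->q5 q11-b->q3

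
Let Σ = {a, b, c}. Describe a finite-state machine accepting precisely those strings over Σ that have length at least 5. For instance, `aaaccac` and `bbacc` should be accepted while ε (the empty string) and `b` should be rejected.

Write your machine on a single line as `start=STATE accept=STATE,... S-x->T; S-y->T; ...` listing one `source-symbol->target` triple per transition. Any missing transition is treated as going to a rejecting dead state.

We only need to distinguish lengths 0, 1, …, 5, and '>5'. Chain q0 → q1 → q2 → q3 → q4 → q5 → q6 on every symbol, with q6 looping. Accepting states: {q5, q6}.
        a   b   c  
>  q0   q1  q1  q1 
   q1   q2  q2  q2 
   q2   q3  q3  q3 
   q3   q4  q4  q4 
   q4   q5  q5  q5 
 * q5   q6  q6  q6 
 * q6   q6  q6  q6 
(> = start, * = accepting)

start=q0; accept=q5,q6; q0-a->q1; q0-b->q1; q0-c->q1; q1-a->q2; q1-b->q2; q1-c->q2; q2-a->q3; q2-b->q3; q2-c->q3; q3-a->q4; q3-b->q4; q3-c->q4; q4-a->q5; q4-b->q5; q4-c->q5; q5-a->q6; q5-b->q6; q5-c->q6; q6-a->q6; q6-b->q6; q6-c->q6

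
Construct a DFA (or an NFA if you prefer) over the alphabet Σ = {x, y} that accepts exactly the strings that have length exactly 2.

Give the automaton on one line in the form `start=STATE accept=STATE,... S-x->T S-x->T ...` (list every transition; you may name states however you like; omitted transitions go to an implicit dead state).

start=A accept=C A-x->B A-y->B B-x->C B-y->C C-x->D C-y->D D-x->D D-y->D

Count input length up to 3: every symbol moves from A toward D, which means 'more than 2' and absorbs. Accept from {C}.
4 states suffice.
       x  y 
>  A   B  B 
   B   C  C 
 * C   D  D 
   D   D  D 
(> = start, * = accepting)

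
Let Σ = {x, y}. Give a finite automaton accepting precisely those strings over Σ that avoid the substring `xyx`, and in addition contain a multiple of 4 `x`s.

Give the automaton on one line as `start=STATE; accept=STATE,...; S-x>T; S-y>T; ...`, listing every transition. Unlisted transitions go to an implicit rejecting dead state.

start=S0; accept=S0,S8,S12; S0-x>S1; S0-y>S0; S1-x>S2; S1-y>S3; S2-x>S4; S2-y>S5; S3-x>S6; S3-y>S7; S4-x>S8; S4-y>S9; S5-x>S10; S5-y>S11; S6-x>S10; S6-y>S6; S7-x>S2; S7-y>S7; S8-x>S1; S8-y>S12; S9-x>S13; S9-y>S14; S10-x>S13; S10-y>S10; S11-x>S4; S11-y>S11; S12-x>S15; S12-y>S0; S13-x>S15; S13-y>S13; S14-x>S8; S14-y>S14; S15-x>S6; S15-y>S15

Run two small machines in parallel and take their product. The first has 4 states tracking partial matches of the forbidden pattern `xyx`; the second has 4 states tracking the count of `x`s modulo 4. A product state is a pair (one from each), accepting exactly when both do.
16 states suffice.
          x    y  
>* S0     S1   S0 
   S1     S2   S3 
   S2     S4   S5 
   S3     S6   S7 
   S4     S8   S9 
   S5    S10  S11 
   S6    S10   S6 
   S7     S2   S7 
 * S8     S1  S12 
   S9    S13  S14 
   S10   S13  S10 
   S11    S4  S11 
 * S12   S15   S0 
   S13   S15  S13 
   S14    S8  S14 
   S15    S6  S15 
(> = start, * = accepting)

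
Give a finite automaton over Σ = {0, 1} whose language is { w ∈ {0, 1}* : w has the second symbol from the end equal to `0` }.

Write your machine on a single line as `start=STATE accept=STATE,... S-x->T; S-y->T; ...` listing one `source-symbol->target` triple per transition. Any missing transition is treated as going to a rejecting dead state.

A DFA must remember the last 2 symbols (since which symbol is second-to-last isn't known until the input ends). Use one state per possible window of the last ≤2 symbols; accept from those whose window starts with `0`.
With 7 states:
        0   1  
>  S0   S1  S2 
   S1   S3  S4 
   S2   S5  S6 
 * S3   S3  S4 
 * S4   S5  S6 
   S5   S3  S4 
   S6   S5  S6 
(> = start, * = accepting)

start=S0; accept=S3,S4; S0-0->S1; S0-1->S2; S1-0->S3; S1-1->S4; S2-0->S5; S2-1->S6; S3-0->S3; S3-1->S4; S4-0->S5; S4-1->S6; S5-0->S3; S5-1->S4; S6-0->S5; S6-1->S6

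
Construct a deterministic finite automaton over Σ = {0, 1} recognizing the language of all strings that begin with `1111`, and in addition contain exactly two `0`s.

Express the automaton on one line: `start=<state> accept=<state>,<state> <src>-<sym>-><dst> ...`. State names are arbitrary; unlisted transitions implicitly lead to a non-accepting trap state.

Handle the two conditions separately and then intersect. The first has 6 states tracking whether the input so far still matches the prefix `1111`; the second has 4 states tracking the count of `0`s, saturating at 3. A product state is a pair (one from each), accepting exactly when both do. Minimizing collapses redundant product states.
An 8-state machine:
       0  1 
>  A   B  C 
   B   B  B 
   C   B  D 
   D   B  E 
   E   B  F 
   F   G  F 
   G   H  G 
 * H   B  H 
(> = start, * = accepting)

start=A accept=H A-0->B A-1->C B-0->B B-1->B C-0->B C-1->D D-0->B D-1->E E-0->B E-1->F F-0->G F-1->F G-0->H G-1->G H-0->B H-1->H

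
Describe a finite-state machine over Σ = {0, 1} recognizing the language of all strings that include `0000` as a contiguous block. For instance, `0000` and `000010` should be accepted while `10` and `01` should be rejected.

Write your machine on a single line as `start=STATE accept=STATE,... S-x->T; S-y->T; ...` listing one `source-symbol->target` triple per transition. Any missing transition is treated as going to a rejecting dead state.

States A..D record the length of the longest prefix of `0000` that matches the current input suffix. Reaching E means `0000` has been seen, and we stay there forever. Accept from E.
       0  1 
>  A   B  A 
   B   C  A 
   C   D  A 
   D   E  A 
 * E   E  E 
(> = start, * = accepting)

start=A; accept=E; A-0->B; A-1->A; B-0->C; B-1->A; C-0->D; C-1->A; D-0->E; D-1->A; E-0->E; E-1->E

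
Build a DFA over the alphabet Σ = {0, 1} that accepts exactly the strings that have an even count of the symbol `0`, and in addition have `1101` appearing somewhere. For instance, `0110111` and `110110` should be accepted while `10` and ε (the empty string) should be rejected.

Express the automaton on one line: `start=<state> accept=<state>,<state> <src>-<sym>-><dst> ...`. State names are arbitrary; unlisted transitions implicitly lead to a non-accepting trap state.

start=q0 accept=q9 q0-0->q1 q0-1->q2 q1-0->q0 q1-1->q3 q2-0->q1 q2-1->q4 q3-0->q0 q3-1->q5 q4-0->q6 q4-1->q4 q5-0->q7 q5-1->q5 q6-0->q0 q6-1->q8 q7-0->q1 q7-1->q9 q8-0->q9 q8-1->q8 q9-0->q8 q9-1->q9

Run two small machines in parallel and take their product. The first has 2 states tracking the count of `0`s modulo 2; the second has 5 states tracking whether and how much of `1101` has been seen. A product state is a pair (one from each), accepting exactly when both do.
With 10 states:
        0   1  
>  q0   q1  q2 
   q1   q0  q3 
   q2   q1  q4 
   q3   q0  q5 
   q4   q6  q4 
   q5   q7  q5 
   q6   q0  q8 
   q7   q1  q9 
   q8   q9  q8 
 * q9   q8  q9 
(> = start, * = accepting)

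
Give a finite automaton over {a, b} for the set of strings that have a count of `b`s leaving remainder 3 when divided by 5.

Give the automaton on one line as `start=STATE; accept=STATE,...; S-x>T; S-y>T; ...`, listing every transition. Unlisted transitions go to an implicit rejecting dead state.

start=s0; accept=s3; s0-a>s0; s0-b>s1; s1-a>s1; s1-b>s2; s2-a>s2; s2-b>s3; s3-a>s3; s3-b>s4; s4-a>s4; s4-b>s0

The only thing that matters is how many `b`s have appeared, reduced mod 5. Use one state per residue: s0 for 0, …, s4 for 4. Reading `b` moves to the next residue; anything else stays put. s3 is accepting.
A 5-state machine:
        a   b  
>  s0   s0  s1 
   s1   s1  s2 
   s2   s2  s3 
 * s3   s3  s4 
   s4   s4  s0 
(> = start, * = accepting)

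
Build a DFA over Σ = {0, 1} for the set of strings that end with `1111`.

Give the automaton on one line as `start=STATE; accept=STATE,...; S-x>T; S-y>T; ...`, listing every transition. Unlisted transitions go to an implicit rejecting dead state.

start=A; accept=E; A-0>A; A-1>B; B-0>A; B-1>C; C-0>A; C-1>D; D-0>A; D-1>E; E-0>A; E-1>E

Remember how much of `1111` the current input suffix matches. State A means no match yet; B means the last symbol is `1`; C means the last 2 symbols are `11`; D means the last 3 symbols are `111`; E means the last 4 symbols are `1111`. Only E accepts. On a mismatch, fall back to the longest proper suffix that is still a prefix of `1111`.
With 5 states:
       0  1 
>  A   A  B 
   B   A  C 
   C   A  D 
   D   A  E 
 * E   A  E 
(> = start, * = accepting)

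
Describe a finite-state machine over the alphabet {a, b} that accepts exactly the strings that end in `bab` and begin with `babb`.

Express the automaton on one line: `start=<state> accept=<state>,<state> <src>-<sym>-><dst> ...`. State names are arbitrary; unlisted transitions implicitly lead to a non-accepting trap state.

Run two small machines in parallel and take their product. One (4 states) tracks how much of the suffix `bab` has currently been matched; the other (6 states) tracks whether the input so far still matches the prefix `babb`. Each combined state is a pair, one component from each; accept when both components accept. Minimizing collapses redundant product states.
A 9-state machine:
        a   b  
>  q0   q1  q2 
   q1   q1  q1 
   q2   q3  q1 
   q3   q1  q4 
   q4   q1  q5 
   q5   q6  q5 
   q6   q7  q8 
   q7   q7  q5 
 * q8   q6  q5 
(> = start, * = accepting)

start=q0 accept=q8 q0-a->q1 q0-b->q2 q1-a->q1 q1-b->q1 q2-a->q3 q2-b->q1 q3-a->q1 q3-b->q4 q4-a->q1 q4-b->q5 q5-a->q6 q5-b->q5 q6-a->q7 q6-b->q8 q7-a->q7 q7-b->q5 q8-a->q6 q8-b->q5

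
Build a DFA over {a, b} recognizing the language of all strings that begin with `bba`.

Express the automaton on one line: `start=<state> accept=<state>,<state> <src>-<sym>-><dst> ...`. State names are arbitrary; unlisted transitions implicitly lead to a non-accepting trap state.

Check the first 3 symbols one by one: S0 through S2 record how many have matched `bba` so far; any wrong symbol goes to the dead state S4. After all 3 match we enter the accepting sink S3.
5 states suffice.
        a   b  
>  S0   S4  S1 
   S1   S4  S2 
   S2   S3  S4 
 * S3   S3  S3 
   S4   S4  S4 
(> = start, * = accepting)

start=S0 accept=S3 S0-a->S4 S0-b->S1 S1-a->S4 S1-b->S2 S2-a->S3 S2-b->S4 S3-a->S3 S3-b->S3 S4-a->S4 S4-b->S4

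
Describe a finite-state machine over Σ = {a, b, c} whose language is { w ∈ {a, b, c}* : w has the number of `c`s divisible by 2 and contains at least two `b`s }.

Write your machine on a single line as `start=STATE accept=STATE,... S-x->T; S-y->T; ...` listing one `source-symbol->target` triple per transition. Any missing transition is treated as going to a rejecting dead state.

start=S0; accept=S3,S5; S0-a->S0; S0-b->S1; S0-c->S2; S1-a->S1; S1-b->S3; S1-c->S4; S2-a->S2; S2-b->S4; S2-c->S0; S3-a->S3; S3-b->S5; S3-c->S6; S4-a->S4; S4-b->S6; S4-c->S1; S5-a->S5; S5-b->S5; S5-c->S7; S6-a->S6; S6-b->S7; S6-c->S3; S7-a->S7; S7-b->S7; S7-c->S5

Handle the two conditions separately and then intersect. One (2 states) tracks the count of `c`s modulo 2; the other (4 states) tracks the count of `b`s, saturating at 3. Each combined state is a pair, one component from each; accept when both components accept.
        a   b   c  
>  S0   S0  S1  S2 
   S1   S1  S3  S4 
   S2   S2  S4  S0 
 * S3   S3  S5  S6 
   S4   S4  S6  S1 
 * S5   S5  S5  S7 
   S6   S6  S7  S3 
   S7   S7  S7  S5 
(> = start, * = accepting)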